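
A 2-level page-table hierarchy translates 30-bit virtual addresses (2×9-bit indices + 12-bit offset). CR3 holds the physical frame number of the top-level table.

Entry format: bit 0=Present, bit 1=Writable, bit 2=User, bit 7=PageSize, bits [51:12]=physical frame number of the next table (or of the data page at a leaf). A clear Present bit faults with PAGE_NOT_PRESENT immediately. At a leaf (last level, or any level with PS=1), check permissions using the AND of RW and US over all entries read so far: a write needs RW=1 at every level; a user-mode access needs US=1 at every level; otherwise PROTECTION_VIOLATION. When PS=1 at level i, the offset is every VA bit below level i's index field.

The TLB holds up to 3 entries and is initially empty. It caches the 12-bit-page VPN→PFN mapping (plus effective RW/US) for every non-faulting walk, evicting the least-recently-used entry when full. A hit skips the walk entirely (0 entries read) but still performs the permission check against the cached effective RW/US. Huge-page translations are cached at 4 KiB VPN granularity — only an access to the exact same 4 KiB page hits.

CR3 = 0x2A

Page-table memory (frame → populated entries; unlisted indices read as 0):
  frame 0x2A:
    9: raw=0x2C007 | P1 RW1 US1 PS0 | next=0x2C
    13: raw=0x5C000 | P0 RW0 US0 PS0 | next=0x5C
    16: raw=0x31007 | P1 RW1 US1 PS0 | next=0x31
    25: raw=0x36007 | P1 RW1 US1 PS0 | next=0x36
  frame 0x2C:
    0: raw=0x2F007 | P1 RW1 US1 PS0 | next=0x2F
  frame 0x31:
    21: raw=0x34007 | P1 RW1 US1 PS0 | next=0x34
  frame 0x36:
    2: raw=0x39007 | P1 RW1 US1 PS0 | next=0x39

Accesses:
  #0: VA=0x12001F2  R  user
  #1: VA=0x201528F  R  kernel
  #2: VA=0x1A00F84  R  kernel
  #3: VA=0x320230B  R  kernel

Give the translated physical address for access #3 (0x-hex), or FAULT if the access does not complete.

Per-access translation:
#0 VA=0x12001F2 (r,user):
  [0] read 0x2A idx=9: raw=0x2C007 flags P=1 W=1 U=1 S=0
  [1] read 0x2C idx=0: raw=0x2F007 flags P=1 W=1 U=1 S=0
  ✓ 0x2F1F2  — 2 lookups
#1 VA=0x201528F (r,kernel):
  [0] read 0x2A idx=16: raw=0x31007 flags P=1 W=1 U=1 S=0
  [1] read 0x31 idx=21: raw=0x34007 flags P=1 W=1 U=1 S=0
  ✓ 0x3428F  — 2 lookups
#2 VA=0x1A00F84 (r,kernel):
  [0] read 0x2A idx=13: raw=0x5C000 flags P=0 W=0 U=0 S=0
  ✗ PAGE_NOT_PRESENT  [1 reads]
#3 VA=0x320230B (r,kernel):
  [0] read 0x2A idx=25: raw=0x36007 flags P=1 W=1 U=1 S=0
  [1] read 0x36 idx=2: raw=0x39007 flags P=1 W=1 U=1 S=0
  ✓ 0x3930B  — 2 lookups

Access #3 PA: 0x3930B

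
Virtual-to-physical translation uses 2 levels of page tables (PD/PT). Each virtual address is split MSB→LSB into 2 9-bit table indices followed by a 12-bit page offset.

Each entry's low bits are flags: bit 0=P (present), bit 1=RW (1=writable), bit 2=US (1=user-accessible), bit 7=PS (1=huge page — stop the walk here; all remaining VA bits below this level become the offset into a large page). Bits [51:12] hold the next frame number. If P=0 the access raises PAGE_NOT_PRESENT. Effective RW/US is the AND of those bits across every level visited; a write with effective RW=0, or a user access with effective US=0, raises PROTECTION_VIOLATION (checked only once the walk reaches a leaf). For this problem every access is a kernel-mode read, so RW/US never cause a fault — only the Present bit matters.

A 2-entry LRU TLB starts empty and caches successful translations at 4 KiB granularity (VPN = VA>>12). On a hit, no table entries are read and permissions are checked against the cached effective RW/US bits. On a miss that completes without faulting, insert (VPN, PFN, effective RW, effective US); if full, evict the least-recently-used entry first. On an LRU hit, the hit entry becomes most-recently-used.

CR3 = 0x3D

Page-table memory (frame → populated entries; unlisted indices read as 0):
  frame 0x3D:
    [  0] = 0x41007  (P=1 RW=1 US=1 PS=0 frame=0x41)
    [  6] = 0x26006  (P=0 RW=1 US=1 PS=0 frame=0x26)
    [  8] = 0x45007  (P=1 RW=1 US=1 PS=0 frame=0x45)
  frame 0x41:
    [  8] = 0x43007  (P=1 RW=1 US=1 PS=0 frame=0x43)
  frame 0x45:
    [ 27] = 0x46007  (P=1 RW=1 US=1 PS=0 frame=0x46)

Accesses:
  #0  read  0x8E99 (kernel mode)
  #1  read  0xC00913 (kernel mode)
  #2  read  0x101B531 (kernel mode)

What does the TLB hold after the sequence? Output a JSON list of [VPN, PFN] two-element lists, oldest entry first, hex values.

Per-access translation:
#0 VA=0x8E99 (r,kernel):
  lvl0: tbl 0x3D, slot 0 ⇒ 0x41007 (P1/RW1/US1/PS0)
  lvl1: tbl 0x41, slot 8 ⇒ 0x43007 (P1/RW1/US1/PS0)
  ✓ 0x43E99  — 2 lookups
#1 VA=0xC00913 (r,kernel):
  lvl0: tbl 0x3D, slot 6 ⇒ 0x26006 (P0/RW1/US1/PS0)
  ⇒ fault: PAGE_NOT_PRESENT  — 1 lookups
#2 VA=0x101B531 (r,kernel):
  lvl0: tbl 0x3D, slot 8 ⇒ 0x45007 (P1/RW1/US1/PS0)
  lvl1: tbl 0x45, slot 27 ⇒ 0x46007 (P1/RW1/US1/PS0)
  ✓ 0x46531  — 2 lookups

TLB: [["0x8", "0x43"], ["0x101B", "0x46"]]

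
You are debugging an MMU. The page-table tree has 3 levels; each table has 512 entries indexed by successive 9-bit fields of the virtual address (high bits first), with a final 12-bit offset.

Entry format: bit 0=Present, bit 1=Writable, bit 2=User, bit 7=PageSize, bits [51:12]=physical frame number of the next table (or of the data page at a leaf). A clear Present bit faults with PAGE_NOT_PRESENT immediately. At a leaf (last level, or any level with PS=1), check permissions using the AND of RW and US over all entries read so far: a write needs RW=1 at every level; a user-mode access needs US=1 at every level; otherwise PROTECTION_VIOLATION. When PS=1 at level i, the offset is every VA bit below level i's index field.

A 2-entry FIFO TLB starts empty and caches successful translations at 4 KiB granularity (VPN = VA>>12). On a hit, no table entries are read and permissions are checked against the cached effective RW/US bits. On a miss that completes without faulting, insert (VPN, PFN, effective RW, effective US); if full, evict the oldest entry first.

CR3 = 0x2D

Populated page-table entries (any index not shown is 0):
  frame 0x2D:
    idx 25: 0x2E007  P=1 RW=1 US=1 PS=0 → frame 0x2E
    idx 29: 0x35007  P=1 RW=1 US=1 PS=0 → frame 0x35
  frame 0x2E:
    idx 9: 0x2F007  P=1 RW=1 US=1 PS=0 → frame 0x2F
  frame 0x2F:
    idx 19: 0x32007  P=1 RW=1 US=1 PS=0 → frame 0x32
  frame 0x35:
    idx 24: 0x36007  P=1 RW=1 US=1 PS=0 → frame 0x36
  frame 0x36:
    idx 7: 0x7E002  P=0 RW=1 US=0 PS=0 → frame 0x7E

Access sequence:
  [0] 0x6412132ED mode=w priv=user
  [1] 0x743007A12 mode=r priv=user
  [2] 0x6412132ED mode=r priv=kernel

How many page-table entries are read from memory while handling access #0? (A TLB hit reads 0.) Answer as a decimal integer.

Walk each access:
#0 VA=0x6412132ED (w,user):
  L0: frame=0x2D idx=25 entry=0x2E007 [P=1 RW=1 US=1 PS=0]
  L1: frame=0x2E idx=9 entry=0x2F007 [P=1 RW=1 US=1 PS=0]
  L2: frame=0x2F idx=19 entry=0x32007 [P=1 RW=1 US=1 PS=0]
  ⇒ phys 0x322ED  [3 reads]
#1 VA=0x743007A12 (r,user):
  L0: frame=0x2D idx=29 entry=0x35007 [P=1 RW=1 US=1 PS=0]
  L1: frame=0x35 idx=24 entry=0x36007 [P=1 RW=1 US=1 PS=0]
  L2: frame=0x36 idx=7 entry=0x7E002 [P=0 RW=1 US=0 PS=0]
  ✗ PAGE_NOT_PRESENT  [3 reads]
#2 VA=0x6412132ED (r,kernel):
  TLB hit vpn=0x641213 → PA=0x322ED

Entries read for #0: 3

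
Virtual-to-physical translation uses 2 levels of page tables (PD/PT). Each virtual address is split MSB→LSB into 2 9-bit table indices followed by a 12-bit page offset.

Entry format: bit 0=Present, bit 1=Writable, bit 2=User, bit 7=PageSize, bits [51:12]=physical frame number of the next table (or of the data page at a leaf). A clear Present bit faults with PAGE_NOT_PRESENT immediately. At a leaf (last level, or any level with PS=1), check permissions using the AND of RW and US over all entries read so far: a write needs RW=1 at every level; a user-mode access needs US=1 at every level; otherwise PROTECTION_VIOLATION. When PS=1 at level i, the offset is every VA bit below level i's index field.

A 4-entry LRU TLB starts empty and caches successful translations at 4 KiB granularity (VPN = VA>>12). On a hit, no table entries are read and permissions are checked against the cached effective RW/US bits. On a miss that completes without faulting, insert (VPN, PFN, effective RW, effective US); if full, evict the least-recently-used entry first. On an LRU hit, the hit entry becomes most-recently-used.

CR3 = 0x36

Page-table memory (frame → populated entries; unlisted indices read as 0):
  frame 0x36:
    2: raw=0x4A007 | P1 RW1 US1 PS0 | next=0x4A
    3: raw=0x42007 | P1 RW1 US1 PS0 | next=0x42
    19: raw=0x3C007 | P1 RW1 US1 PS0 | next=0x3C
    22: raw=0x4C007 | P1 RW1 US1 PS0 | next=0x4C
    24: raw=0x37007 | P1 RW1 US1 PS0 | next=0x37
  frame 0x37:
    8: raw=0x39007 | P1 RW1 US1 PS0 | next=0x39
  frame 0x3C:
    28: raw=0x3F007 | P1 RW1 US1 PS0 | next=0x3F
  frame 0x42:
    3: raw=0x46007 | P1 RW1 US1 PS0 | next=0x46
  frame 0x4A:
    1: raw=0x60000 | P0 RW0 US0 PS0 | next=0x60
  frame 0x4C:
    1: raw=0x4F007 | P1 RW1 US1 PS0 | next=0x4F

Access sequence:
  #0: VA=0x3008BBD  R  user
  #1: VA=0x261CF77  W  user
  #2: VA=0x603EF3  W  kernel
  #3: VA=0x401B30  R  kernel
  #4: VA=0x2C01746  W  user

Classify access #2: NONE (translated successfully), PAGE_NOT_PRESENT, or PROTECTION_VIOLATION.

Walk each access:
#0 VA=0x3008BBD (r,user):
  [0] read 0x36 idx=24: raw=0x37007 flags P=1 W=1 U=1 S=0
  [1] read 0x37 idx=8: raw=0x39007 flags P=1 W=1 U=1 S=0
  ⇒ phys 0x39BBD  [2 reads]
#1 VA=0x261CF77 (w,user):
  [0] read 0x36 idx=19: raw=0x3C007 flags P=1 W=1 U=1 S=0
  [1] read 0x3C idx=28: raw=0x3F007 flags P=1 W=1 U=1 S=0
  ⇒ phys 0x3FF77  [2 reads]
#2 VA=0x603EF3 (w,kernel):
  [0] read 0x36 idx=3: raw=0x42007 flags P=1 W=1 U=1 S=0
  [1] read 0x42 idx=3: raw=0x46007 flags P=1 W=1 U=1 S=0
  ⇒ phys 0x46EF3  [2 reads]
#3 VA=0x401B30 (r,kernel):
  [0] read 0x36 idx=2: raw=0x4A007 flags P=1 W=1 U=1 S=0
  [1] read 0x4A idx=1: raw=0x60000 flags P=0 W=0 U=0 S=0
  ✗ PAGE_NOT_PRESENT  [2 reads]
#4 VA=0x2C01746 (w,user):
  [0] read 0x36 idx=22: raw=0x4C007 flags P=1 W=1 U=1 S=0
  [1] read 0x4C idx=1: raw=0x4F007 flags P=1 W=1 U=1 S=0
  ⇒ phys 0x4F746  [2 reads]

Access #2 fault: NONE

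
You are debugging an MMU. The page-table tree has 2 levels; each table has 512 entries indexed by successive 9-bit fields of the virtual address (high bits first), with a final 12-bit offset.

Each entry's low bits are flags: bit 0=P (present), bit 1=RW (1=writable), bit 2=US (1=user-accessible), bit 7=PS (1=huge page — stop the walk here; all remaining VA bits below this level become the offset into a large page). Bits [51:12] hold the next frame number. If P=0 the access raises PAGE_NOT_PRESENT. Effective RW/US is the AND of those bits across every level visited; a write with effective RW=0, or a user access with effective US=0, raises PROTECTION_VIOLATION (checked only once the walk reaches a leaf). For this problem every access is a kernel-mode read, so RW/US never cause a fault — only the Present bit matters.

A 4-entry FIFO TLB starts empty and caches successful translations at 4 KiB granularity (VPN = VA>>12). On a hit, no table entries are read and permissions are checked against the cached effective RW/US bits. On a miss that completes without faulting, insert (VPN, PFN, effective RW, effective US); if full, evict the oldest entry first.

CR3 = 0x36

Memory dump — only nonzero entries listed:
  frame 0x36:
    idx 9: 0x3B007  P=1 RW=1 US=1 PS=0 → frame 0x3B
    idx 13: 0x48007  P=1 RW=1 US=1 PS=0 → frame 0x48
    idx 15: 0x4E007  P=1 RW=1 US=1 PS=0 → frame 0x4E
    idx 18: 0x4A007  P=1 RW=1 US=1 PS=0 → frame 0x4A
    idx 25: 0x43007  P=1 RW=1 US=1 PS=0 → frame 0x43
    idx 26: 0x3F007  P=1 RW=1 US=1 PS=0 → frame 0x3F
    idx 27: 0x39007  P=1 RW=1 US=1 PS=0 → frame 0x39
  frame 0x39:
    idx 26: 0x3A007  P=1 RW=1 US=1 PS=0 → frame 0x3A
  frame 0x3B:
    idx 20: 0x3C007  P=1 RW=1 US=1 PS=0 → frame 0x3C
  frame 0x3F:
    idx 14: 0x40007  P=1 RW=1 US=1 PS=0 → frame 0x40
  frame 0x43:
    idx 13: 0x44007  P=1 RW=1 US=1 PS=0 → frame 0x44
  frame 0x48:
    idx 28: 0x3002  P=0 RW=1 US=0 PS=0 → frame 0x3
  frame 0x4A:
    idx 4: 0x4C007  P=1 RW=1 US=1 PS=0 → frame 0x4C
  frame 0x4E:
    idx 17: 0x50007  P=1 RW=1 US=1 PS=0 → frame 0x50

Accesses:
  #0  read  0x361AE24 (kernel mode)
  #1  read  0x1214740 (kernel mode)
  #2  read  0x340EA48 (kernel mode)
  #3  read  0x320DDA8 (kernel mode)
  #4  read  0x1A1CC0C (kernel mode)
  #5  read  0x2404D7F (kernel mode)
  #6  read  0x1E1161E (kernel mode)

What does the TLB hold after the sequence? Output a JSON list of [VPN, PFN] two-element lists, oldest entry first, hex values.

Walk each access:
#0 VA=0x361AE24 (r,kernel):
  L0: frame=0x36 idx=27 entry=0x39007 [P=1 RW=1 US=1 PS=0]
  L1: frame=0x39 idx=26 entry=0x3A007 [P=1 RW=1 US=1 PS=0]
  ✓ 0x3AE24  — 2 lookups
#1 VA=0x1214740 (r,kernel):
  L0: frame=0x36 idx=9 entry=0x3B007 [P=1 RW=1 US=1 PS=0]
  L1: frame=0x3B idx=20 entry=0x3C007 [P=1 RW=1 US=1 PS=0]
  ✓ 0x3C740  — 2 lookups
#2 VA=0x340EA48 (r,kernel):
  L0: frame=0x36 idx=26 entry=0x3F007 [P=1 RW=1 US=1 PS=0]
  L1: frame=0x3F idx=14 entry=0x40007 [P=1 RW=1 US=1 PS=0]
  ✓ 0x40A48  — 2 lookups
#3 VA=0x320DDA8 (r,kernel):
  L0: frame=0x36 idx=25 entry=0x43007 [P=1 RW=1 US=1 PS=0]
  L1: frame=0x43 idx=13 entry=0x44007 [P=1 RW=1 US=1 PS=0]
  ✓ 0x44DA8  — 2 lookups
#4 VA=0x1A1CC0C (r,kernel):
  L0: frame=0x36 idx=13 entry=0x48007 [P=1 RW=1 US=1 PS=0]
  L1: frame=0x48 idx=28 entry=0x3002 [P=0 RW=1 US=0 PS=0]
  ✗ PAGE_NOT_PRESENT  [2 reads]
#5 VA=0x2404D7F (r,kernel):
  L0: frame=0x36 idx=18 entry=0x4A007 [P=1 RW=1 US=1 PS=0]
  L1: frame=0x4A idx=4 entry=0x4C007 [P=1 RW=1 US=1 PS=0]
  ✓ 0x4CD7F  — 2 lookups
#6 VA=0x1E1161E (r,kernel):
  L0: frame=0x36 idx=15 entry=0x4E007 [P=1 RW=1 US=1 PS=0]
  L1: frame=0x4E idx=17 entry=0x50007 [P=1 RW=1 US=1 PS=0]
  ✓ 0x5061E  — 2 lookups

TLB: [["0x340E", "0x40"], ["0x320D", "0x44"], ["0x2404", "0x4C"], ["0x1E11", "0x50"]]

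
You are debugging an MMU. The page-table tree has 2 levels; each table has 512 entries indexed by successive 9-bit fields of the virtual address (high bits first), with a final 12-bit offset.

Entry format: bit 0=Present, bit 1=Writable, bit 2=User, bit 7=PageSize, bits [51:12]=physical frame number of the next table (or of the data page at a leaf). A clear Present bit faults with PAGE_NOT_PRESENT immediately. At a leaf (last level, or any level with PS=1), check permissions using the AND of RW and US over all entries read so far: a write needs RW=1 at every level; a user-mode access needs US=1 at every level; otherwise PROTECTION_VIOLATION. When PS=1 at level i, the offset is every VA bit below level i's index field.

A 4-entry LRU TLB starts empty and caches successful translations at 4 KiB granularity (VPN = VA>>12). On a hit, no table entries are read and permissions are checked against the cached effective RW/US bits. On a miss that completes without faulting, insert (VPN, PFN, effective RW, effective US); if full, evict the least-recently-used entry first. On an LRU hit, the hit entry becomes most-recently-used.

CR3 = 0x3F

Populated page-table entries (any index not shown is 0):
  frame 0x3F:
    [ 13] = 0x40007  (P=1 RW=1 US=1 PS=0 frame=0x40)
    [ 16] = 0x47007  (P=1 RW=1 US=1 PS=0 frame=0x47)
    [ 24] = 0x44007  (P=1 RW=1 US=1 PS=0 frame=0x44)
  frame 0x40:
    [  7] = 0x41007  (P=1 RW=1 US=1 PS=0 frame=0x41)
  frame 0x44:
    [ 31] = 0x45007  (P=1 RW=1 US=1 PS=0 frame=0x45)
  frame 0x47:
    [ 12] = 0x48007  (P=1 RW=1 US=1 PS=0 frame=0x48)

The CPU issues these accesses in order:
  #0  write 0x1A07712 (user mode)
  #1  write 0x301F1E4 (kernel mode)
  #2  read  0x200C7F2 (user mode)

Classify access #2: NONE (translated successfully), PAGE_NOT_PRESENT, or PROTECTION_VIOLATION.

Walk each access:
#0 VA=0x1A07712 (w,user):
  lvl0: tbl 0x3F, slot 13 ⇒ 0x40007 (P1/RW1/US1/PS0)
  lvl1: tbl 0x40, slot 7 ⇒ 0x41007 (P1/RW1/US1/PS0)
  ✓ 0x41712  — 2 lookups
#1 VA=0x301F1E4 (w,kernel):
  lvl0: tbl 0x3F, slot 24 ⇒ 0x44007 (P1/RW1/US1/PS0)
  lvl1: tbl 0x44, slot 31 ⇒ 0x45007 (P1/RW1/US1/PS0)
  ✓ 0x451E4  — 2 lookups
#2 VA=0x200C7F2 (r,user):
  lvl0: tbl 0x3F, slot 16 ⇒ 0x47007 (P1/RW1/US1/PS0)
  lvl1: tbl 0x47, slot 12 ⇒ 0x48007 (P1/RW1/US1/PS0)
  ✓ 0x487F2  — 2 lookups

Access #2 fault: NONE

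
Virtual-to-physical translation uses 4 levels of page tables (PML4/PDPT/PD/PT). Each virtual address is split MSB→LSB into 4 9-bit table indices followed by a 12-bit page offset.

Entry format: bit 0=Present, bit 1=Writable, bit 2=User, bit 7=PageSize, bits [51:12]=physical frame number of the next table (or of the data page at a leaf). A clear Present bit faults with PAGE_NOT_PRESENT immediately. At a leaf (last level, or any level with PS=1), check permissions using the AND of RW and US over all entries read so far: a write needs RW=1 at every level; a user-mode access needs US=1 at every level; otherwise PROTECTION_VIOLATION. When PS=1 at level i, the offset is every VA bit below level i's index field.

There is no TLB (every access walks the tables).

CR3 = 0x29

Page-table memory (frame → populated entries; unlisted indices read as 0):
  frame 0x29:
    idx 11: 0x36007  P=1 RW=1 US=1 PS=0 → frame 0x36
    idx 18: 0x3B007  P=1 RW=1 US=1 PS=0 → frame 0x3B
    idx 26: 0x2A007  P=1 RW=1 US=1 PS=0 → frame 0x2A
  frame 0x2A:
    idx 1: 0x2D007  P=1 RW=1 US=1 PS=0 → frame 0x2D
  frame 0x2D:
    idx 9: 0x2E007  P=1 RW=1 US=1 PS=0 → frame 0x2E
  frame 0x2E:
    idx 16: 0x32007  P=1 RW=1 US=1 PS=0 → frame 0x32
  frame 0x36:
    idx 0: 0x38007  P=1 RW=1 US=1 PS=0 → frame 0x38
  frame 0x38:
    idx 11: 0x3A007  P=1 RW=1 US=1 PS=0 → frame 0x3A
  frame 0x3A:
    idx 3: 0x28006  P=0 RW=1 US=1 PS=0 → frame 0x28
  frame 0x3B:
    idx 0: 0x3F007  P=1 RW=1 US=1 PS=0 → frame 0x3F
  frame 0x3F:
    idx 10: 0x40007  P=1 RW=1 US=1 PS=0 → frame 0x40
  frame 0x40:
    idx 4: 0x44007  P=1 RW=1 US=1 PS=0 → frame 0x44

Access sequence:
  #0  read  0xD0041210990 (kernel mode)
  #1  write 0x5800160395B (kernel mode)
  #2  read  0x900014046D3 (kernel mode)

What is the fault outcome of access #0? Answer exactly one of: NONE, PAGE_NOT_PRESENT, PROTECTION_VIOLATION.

Trace:
#0 VA=0xD0041210990 (r,kernel):
  L0: frame=0x29 idx=26 entry=0x2A007 [P=1 RW=1 US=1 PS=0]
  L1: frame=0x2A idx=1 entry=0x2D007 [P=1 RW=1 US=1 PS=0]
  L2: frame=0x2D idx=9 entry=0x2E007 [P=1 RW=1 US=1 PS=0]
  L3: frame=0x2E idx=16 entry=0x32007 [P=1 RW=1 US=1 PS=0]
  ✓ 0x32990  — 4 lookups
#1 VA=0x5800160395B (w,kernel):
  L0: frame=0x29 idx=11 entry=0x36007 [P=1 RW=1 US=1 PS=0]
  L1: frame=0x36 idx=0 entry=0x38007 [P=1 RW=1 US=1 PS=0]
  L2: frame=0x38 idx=11 entry=0x3A007 [P=1 RW=1 US=1 PS=0]
  L3: frame=0x3A idx=3 entry=0x28006 [P=0 RW=1 US=1 PS=0]
  → PAGE_NOT_PRESENT  (4 entries read)
#2 VA=0x900014046D3 (r,kernel):
  L0: frame=0x29 idx=18 entry=0x3B007 [P=1 RW=1 US=1 PS=0]
  L1: frame=0x3B idx=0 entry=0x3F007 [P=1 RW=1 US=1 PS=0]
  L2: frame=0x3F idx=10 entry=0x40007 [P=1 RW=1 US=1 PS=0]
  L3: frame=0x40 idx=4 entry=0x44007 [P=1 RW=1 US=1 PS=0]
  ✓ 0x446D3  — 4 lookups

Access #0 fault: NONE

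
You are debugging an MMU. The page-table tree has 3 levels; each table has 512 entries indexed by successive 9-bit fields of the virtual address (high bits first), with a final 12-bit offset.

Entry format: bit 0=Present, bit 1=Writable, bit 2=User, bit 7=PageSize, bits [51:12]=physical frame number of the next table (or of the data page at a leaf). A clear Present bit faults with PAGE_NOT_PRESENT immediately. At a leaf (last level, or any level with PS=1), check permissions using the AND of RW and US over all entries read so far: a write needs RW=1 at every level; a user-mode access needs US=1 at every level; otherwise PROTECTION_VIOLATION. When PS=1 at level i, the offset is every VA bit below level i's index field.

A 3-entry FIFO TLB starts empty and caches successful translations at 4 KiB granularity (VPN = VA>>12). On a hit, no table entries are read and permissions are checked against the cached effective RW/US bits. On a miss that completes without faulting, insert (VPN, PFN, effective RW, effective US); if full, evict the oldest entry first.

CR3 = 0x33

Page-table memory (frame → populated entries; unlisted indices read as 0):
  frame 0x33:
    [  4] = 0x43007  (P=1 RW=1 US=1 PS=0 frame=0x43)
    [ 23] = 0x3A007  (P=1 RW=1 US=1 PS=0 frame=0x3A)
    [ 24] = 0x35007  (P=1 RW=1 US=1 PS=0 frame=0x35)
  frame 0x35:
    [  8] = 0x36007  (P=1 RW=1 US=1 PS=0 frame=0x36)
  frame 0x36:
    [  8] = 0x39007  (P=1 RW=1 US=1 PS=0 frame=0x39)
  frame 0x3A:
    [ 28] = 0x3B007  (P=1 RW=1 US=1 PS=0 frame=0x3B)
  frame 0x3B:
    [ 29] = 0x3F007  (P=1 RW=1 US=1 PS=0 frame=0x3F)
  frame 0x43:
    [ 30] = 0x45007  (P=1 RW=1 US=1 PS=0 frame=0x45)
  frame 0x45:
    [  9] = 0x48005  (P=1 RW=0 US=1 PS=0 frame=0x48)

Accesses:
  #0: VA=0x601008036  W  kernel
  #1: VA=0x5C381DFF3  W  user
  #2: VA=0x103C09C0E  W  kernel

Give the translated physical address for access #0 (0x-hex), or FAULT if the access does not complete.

Walk each access:
#0 VA=0x601008036 (w,kernel):
  L0: frame=0x33 idx=24 entry=0x35007 [P=1 RW=1 US=1 PS=0]
  L1: frame=0x35 idx=8 entry=0x36007 [P=1 RW=1 US=1 PS=0]
  L2: frame=0x36 idx=8 entry=0x39007 [P=1 RW=1 US=1 PS=0]
  ⇒ phys 0x39036  [3 reads]
#1 VA=0x5C381DFF3 (w,user):
  L0: frame=0x33 idx=23 entry=0x3A007 [P=1 RW=1 US=1 PS=0]
  L1: frame=0x3A idx=28 entry=0x3B007 [P=1 RW=1 US=1 PS=0]
  L2: frame=0x3B idx=29 entry=0x3F007 [P=1 RW=1 US=1 PS=0]
  ⇒ phys 0x3FFF3  [3 reads]
#2 VA=0x103C09C0E (w,kernel):
  L0: frame=0x33 idx=4 entry=0x43007 [P=1 RW=1 US=1 PS=0]
  L1: frame=0x43 idx=30 entry=0x45007 [P=1 RW=1 US=1 PS=0]
  L2: frame=0x45 idx=9 entry=0x48005 [P=1 RW=0 US=1 PS=0]
  ✗ PROTECTION_VIOLATION  [3 reads]

Access #0 PA: 0x39036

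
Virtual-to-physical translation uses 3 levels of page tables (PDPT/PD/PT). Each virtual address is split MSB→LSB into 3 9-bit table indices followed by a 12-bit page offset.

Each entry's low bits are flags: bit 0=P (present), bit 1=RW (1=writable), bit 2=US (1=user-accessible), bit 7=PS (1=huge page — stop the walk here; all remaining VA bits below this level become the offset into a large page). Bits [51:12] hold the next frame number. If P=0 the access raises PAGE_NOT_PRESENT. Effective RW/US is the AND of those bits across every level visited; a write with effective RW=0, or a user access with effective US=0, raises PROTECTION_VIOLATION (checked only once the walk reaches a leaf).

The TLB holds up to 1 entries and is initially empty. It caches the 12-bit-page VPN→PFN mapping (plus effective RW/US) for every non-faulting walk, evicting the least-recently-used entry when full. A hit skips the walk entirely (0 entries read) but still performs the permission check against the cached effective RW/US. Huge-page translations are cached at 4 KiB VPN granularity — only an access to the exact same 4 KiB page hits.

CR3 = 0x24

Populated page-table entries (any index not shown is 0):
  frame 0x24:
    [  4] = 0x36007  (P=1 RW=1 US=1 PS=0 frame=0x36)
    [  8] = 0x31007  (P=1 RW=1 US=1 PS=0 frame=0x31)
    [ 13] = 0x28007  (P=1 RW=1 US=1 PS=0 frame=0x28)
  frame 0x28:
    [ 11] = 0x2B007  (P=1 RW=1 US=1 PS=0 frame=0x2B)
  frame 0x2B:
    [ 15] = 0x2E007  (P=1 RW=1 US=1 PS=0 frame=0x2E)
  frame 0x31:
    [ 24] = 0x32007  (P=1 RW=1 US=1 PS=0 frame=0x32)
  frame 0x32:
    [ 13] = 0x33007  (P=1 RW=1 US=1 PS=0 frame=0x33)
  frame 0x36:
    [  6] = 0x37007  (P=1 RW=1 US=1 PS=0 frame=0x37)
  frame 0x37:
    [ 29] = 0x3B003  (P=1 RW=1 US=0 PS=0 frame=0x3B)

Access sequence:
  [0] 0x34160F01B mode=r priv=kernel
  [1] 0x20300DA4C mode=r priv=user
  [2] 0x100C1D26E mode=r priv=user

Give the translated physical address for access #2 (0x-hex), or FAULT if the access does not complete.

Per-access translation:
#0 VA=0x34160F01B (r,kernel):
  L0 @0x24[13] → 0x28007  P=1,RW=1,US=1,PS=0
  L1 @0x28[11] → 0x2B007  P=1,RW=1,US=1,PS=0
  L2 @0x2B[15] → 0x2E007  P=1,RW=1,US=1,PS=0
  ⇒ phys 0x2E01B  [3 reads]
#1 VA=0x20300DA4C (r,user):
  L0 @0x24[8] → 0x31007  P=1,RW=1,US=1,PS=0
  L1 @0x31[24] → 0x32007  P=1,RW=1,US=1,PS=0
  L2 @0x32[13] → 0x33007  P=1,RW=1,US=1,PS=0
  ⇒ phys 0x33A4C  [3 reads]
#2 VA=0x100C1D26E (r,user):
  L0 @0x24[4] → 0x36007  P=1,RW=1,US=1,PS=0
  L1 @0x36[6] → 0x37007  P=1,RW=1,US=1,PS=0
  L2 @0x37[29] → 0x3B003  P=1,RW=1,US=0,PS=0
  → PROTECTION_VIOLATION  (3 entries read)

Access #2 PA: FAULT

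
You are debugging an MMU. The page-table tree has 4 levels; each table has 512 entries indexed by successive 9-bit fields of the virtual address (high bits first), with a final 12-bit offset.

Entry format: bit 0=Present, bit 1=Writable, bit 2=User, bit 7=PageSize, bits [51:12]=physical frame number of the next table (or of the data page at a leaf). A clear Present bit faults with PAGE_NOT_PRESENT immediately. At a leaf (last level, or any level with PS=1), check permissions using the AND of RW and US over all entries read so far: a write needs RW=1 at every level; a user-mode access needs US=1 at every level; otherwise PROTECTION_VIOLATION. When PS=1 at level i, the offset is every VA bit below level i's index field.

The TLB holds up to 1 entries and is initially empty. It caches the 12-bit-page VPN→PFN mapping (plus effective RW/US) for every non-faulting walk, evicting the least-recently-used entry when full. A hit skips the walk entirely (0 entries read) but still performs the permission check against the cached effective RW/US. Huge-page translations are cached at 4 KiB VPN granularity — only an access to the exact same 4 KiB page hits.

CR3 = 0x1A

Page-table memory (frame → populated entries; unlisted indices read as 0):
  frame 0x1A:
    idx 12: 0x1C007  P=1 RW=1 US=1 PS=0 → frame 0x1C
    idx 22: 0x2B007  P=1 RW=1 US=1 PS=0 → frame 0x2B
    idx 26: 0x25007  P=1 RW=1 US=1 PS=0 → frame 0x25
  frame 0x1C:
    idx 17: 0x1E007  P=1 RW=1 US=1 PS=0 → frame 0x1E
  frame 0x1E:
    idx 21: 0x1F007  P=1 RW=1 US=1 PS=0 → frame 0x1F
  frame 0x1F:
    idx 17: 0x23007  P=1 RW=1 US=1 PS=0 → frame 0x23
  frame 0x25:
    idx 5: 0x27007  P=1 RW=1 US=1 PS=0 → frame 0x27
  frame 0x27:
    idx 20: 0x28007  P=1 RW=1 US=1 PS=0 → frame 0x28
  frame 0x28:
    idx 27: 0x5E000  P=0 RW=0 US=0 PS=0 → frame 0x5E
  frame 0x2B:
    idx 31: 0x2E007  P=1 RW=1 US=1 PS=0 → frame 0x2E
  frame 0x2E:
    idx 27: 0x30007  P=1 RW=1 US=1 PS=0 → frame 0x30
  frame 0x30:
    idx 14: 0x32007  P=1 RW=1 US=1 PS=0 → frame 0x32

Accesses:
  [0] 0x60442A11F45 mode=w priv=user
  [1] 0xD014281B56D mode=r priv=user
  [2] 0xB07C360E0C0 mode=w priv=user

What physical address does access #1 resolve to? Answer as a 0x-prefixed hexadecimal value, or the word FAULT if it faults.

Walk each access:
#0 VA=0x60442A11F45 (w,user):
  L0: frame=0x1A idx=12 entry=0x1C007 [P=1 RW=1 US=1 PS=0]
  L1: frame=0x1C idx=17 entry=0x1E007 [P=1 RW=1 US=1 PS=0]
  L2: frame=0x1E idx=21 entry=0x1F007 [P=1 RW=1 US=1 PS=0]
  L3: frame=0x1F idx=17 entry=0x23007 [P=1 RW=1 US=1 PS=0]
  ✓ 0x23F45  — 4 lookups
#1 VA=0xD014281B56D (r,user):
  L0: frame=0x1A idx=26 entry=0x25007 [P=1 RW=1 US=1 PS=0]
  L1: frame=0x25 idx=5 entry=0x27007 [P=1 RW=1 US=1 PS=0]
  L2: frame=0x27 idx=20 entry=0x28007 [P=1 RW=1 US=1 PS=0]
  L3: frame=0x28 idx=27 entry=0x5E000 [P=0 RW=0 US=0 PS=0]
  → PAGE_NOT_PRESENT  (4 entries read)
#2 VA=0xB07C360E0C0 (w,user):
  L0: frame=0x1A idx=22 entry=0x2B007 [P=1 RW=1 US=1 PS=0]
  L1: frame=0x2B idx=31 entry=0x2E007 [P=1 RW=1 US=1 PS=0]
  L2: frame=0x2E idx=27 entry=0x30007 [P=1 RW=1 US=1 PS=0]
  L3: frame=0x30 idx=14 entry=0x32007 [P=1 RW=1 US=1 PS=0]
  ✓ 0x320C0  — 4 lookups

Access #1 PA: FAULT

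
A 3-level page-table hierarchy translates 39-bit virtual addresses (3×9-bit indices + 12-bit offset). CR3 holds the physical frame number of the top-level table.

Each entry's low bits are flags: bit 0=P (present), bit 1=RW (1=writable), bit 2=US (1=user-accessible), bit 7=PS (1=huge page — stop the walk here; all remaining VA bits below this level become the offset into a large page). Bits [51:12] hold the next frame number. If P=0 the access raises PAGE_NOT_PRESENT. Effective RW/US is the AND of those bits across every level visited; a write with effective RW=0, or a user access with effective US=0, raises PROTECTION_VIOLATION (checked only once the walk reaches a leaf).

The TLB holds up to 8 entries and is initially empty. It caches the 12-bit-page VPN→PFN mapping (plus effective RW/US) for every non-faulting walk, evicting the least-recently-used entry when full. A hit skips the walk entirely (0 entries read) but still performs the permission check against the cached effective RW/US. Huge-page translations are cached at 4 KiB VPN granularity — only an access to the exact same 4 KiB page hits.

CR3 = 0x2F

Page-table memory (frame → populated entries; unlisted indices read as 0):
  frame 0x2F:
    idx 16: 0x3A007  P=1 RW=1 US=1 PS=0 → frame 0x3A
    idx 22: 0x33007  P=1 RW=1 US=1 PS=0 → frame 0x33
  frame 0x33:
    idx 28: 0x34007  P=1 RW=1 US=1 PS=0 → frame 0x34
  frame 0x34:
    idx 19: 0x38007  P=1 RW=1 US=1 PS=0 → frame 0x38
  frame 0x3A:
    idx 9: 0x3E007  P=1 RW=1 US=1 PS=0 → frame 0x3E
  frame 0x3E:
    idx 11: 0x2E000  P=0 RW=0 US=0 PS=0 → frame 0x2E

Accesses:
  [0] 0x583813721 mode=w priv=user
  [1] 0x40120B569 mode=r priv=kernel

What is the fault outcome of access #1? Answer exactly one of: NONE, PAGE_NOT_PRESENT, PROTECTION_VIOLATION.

Per-access translation:
#0 VA=0x583813721 (w,user):
  lvl0: tbl 0x2F, slot 22 ⇒ 0x33007 (P1/RW1/US1/PS0)
  lvl1: tbl 0x33, slot 28 ⇒ 0x34007 (P1/RW1/US1/PS0)
  lvl2: tbl 0x34, slot 19 ⇒ 0x38007 (P1/RW1/US1/PS0)
  ⇒ phys 0x38721  [3 reads]
#1 VA=0x40120B569 (r,kernel):
  lvl0: tbl 0x2F, slot 16 ⇒ 0x3A007 (P1/RW1/US1/PS0)
  lvl1: tbl 0x3A, slot 9 ⇒ 0x3E007 (P1/RW1/US1/PS0)
  lvl2: tbl 0x3E, slot 11 ⇒ 0x2E000 (P0/RW0/US0/PS0)
  → PAGE_NOT_PRESENT  (3 entries read)

Access #1 fault: PAGE_NOT_PRESENT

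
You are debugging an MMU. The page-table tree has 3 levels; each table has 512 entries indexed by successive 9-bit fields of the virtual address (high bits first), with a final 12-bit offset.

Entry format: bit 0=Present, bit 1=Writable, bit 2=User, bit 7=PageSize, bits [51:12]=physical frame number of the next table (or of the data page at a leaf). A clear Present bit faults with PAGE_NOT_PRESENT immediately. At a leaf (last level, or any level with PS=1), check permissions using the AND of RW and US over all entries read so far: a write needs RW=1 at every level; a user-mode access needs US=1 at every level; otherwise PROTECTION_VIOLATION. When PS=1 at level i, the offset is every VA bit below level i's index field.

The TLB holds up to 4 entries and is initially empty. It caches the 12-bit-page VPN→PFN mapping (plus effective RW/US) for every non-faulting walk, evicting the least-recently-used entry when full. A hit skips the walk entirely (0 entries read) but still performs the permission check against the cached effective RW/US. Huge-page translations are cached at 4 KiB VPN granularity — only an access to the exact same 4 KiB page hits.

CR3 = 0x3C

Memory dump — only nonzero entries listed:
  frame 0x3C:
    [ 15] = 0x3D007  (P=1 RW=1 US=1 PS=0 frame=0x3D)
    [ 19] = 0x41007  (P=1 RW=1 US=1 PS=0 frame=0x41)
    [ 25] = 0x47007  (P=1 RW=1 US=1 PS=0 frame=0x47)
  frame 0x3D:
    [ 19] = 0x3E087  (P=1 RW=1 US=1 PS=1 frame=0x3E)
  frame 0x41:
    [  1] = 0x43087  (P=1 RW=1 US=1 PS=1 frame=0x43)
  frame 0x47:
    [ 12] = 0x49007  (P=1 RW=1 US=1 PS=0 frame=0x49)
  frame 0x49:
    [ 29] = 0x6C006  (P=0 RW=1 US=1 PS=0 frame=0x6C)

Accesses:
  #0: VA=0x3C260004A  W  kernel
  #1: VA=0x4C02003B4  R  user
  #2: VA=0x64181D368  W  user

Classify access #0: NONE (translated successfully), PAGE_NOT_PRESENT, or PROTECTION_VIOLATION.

Walk each access:
#0 VA=0x3C260004A (w,kernel):
  L0: frame=0x3C idx=15 entry=0x3D007 [P=1 RW=1 US=1 PS=0]
  L1: frame=0x3D idx=19 entry=0x3E087 [P=1 RW=1 US=1 PS=1]
  ✓ 0x3E04A (huge @L1)  — 2 lookups
#1 VA=0x4C02003B4 (r,user):
  L0: frame=0x3C idx=19 entry=0x41007 [P=1 RW=1 US=1 PS=0]
  L1: frame=0x41 idx=1 entry=0x43087 [P=1 RW=1 US=1 PS=1]
  ✓ 0x433B4 (huge @L1)  — 2 lookups
#2 VA=0x64181D368 (w,user):
  L0: frame=0x3C idx=25 entry=0x47007 [P=1 RW=1 US=1 PS=0]
  L1: frame=0x47 idx=12 entry=0x49007 [P=1 RW=1 US=1 PS=0]
  L2: frame=0x49 idx=29 entry=0x6C006 [P=0 RW=1 US=1 PS=0]
  ⇒ fault: PAGE_NOT_PRESENT  — 3 lookups

Access #0 fault: NONE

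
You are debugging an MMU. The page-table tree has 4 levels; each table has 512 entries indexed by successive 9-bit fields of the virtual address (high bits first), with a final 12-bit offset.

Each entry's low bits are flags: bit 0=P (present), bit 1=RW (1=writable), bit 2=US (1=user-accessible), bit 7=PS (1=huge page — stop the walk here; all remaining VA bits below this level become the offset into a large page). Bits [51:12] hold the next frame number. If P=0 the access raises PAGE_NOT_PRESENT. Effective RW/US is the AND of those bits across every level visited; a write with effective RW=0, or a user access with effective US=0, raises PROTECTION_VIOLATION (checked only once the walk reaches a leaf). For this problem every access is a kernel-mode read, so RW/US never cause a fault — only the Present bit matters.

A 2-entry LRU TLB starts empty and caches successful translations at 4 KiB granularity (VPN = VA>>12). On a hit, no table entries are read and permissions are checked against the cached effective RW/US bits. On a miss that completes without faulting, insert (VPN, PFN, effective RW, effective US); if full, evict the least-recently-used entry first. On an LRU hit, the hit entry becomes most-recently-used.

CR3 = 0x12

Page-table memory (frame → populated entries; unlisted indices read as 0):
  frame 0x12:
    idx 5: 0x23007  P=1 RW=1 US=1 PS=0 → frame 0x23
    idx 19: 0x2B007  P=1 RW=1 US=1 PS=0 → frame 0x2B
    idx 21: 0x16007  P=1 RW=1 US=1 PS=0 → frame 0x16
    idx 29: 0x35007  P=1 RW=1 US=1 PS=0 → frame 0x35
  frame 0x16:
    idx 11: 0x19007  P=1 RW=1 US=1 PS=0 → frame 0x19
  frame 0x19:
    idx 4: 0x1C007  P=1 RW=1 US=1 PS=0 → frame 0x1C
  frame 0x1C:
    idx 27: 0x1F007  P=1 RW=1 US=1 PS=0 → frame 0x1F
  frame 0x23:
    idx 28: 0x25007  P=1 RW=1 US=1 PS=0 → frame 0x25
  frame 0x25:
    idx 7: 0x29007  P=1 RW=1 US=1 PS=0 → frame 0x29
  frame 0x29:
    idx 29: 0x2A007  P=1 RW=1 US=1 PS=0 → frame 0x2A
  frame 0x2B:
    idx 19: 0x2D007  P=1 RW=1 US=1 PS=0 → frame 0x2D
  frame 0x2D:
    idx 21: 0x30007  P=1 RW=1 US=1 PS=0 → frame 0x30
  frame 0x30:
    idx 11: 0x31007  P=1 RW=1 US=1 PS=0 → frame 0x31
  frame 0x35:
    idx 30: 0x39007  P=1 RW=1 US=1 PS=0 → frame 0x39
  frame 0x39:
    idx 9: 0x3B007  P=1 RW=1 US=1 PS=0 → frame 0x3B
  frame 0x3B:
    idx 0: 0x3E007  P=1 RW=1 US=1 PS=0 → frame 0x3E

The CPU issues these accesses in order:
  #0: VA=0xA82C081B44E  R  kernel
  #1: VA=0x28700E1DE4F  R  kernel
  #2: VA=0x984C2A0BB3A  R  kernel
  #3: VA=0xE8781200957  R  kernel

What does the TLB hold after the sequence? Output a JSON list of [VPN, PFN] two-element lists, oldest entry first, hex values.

Walk each access:
#0 VA=0xA82C081B44E (r,kernel):
  L0: frame=0x12 idx=21 entry=0x16007 [P=1 RW=1 US=1 PS=0]
  L1: frame=0x16 idx=11 entry=0x19007 [P=1 RW=1 US=1 PS=0]
  L2: frame=0x19 idx=4 entry=0x1C007 [P=1 RW=1 US=1 PS=0]
  L3: frame=0x1C idx=27 entry=0x1F007 [P=1 RW=1 US=1 PS=0]
  → PA=0x1F44E  (4 entries read)
#1 VA=0x28700E1DE4F (r,kernel):
  L0: frame=0x12 idx=5 entry=0x23007 [P=1 RW=1 US=1 PS=0]
  L1: frame=0x23 idx=28 entry=0x25007 [P=1 RW=1 US=1 PS=0]
  L2: frame=0x25 idx=7 entry=0x29007 [P=1 RW=1 US=1 PS=0]
  L3: frame=0x29 idx=29 entry=0x2A007 [P=1 RW=1 US=1 PS=0]
  → PA=0x2AE4F  (4 entries read)
#2 VA=0x984C2A0BB3A (r,kernel):
  L0: frame=0x12 idx=19 entry=0x2B007 [P=1 RW=1 US=1 PS=0]
  L1: frame=0x2B idx=19 entry=0x2D007 [P=1 RW=1 US=1 PS=0]
  L2: frame=0x2D idx=21 entry=0x30007 [P=1 RW=1 US=1 PS=0]
  L3: frame=0x30 idx=11 entry=0x31007 [P=1 RW=1 US=1 PS=0]
  → PA=0x31B3A  (4 entries read)
#3 VA=0xE8781200957 (r,kernel):
  L0: frame=0x12 idx=29 entry=0x35007 [P=1 RW=1 US=1 PS=0]
  L1: frame=0x35 idx=30 entry=0x39007 [P=1 RW=1 US=1 PS=0]
  L2: frame=0x39 idx=9 entry=0x3B007 [P=1 RW=1 US=1 PS=0]
  L3: frame=0x3B idx=0 entry=0x3E007 [P=1 RW=1 US=1 PS=0]
  → PA=0x3E957  (4 entries read)

TLB: [["0x984C2A0B", "0x31"], ["0xE8781200", "0x3E"]]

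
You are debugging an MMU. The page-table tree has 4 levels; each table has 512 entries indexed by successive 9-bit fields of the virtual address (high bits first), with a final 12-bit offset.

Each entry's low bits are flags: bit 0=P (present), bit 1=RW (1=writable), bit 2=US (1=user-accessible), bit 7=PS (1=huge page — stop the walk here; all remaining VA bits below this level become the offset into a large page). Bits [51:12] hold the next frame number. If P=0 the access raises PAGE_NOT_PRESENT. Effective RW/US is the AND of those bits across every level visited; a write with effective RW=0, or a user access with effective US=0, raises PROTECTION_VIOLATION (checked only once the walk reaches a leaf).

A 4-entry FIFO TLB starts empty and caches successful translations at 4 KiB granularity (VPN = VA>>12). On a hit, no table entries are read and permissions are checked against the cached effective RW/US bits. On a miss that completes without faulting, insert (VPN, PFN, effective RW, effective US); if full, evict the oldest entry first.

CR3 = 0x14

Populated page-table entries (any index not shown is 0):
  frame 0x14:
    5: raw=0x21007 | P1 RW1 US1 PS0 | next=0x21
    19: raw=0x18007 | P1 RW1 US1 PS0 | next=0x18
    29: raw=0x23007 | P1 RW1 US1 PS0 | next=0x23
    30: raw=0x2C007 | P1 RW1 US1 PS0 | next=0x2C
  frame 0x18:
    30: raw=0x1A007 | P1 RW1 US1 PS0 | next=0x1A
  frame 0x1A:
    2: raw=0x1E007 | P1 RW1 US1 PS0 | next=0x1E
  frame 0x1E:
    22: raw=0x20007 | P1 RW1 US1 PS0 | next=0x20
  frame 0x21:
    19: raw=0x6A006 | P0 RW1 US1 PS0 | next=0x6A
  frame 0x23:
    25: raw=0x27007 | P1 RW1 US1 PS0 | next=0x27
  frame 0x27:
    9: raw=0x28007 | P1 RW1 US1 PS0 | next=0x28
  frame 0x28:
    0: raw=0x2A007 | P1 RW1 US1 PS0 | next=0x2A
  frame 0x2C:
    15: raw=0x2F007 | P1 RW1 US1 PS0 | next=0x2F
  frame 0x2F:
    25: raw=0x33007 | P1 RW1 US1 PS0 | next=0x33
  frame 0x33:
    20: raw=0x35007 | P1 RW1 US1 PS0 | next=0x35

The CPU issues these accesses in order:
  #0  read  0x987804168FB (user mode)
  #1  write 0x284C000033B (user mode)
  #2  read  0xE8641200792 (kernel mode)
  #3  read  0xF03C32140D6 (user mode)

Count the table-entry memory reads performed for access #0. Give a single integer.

Walk each access:
#0 VA=0x987804168FB (r,user):
  lvl0: tbl 0x14, slot 19 ⇒ 0x18007 (P1/RW1/US1/PS0)
  lvl1: tbl 0x18, slot 30 ⇒ 0x1A007 (P1/RW1/US1/PS0)
  lvl2: tbl 0x1A, slot 2 ⇒ 0x1E007 (P1/RW1/US1/PS0)
  lvl3: tbl 0x1E, slot 22 ⇒ 0x20007 (P1/RW1/US1/PS0)
  ⇒ phys 0x208FB  [4 reads]
#1 VA=0x284C000033B (w,user):
  lvl0: tbl 0x14, slot 5 ⇒ 0x21007 (P1/RW1/US1/PS0)
  lvl1: tbl 0x21, slot 19 ⇒ 0x6A006 (P0/RW1/US1/PS0)
  → PAGE_NOT_PRESENT  (2 entries read)
#2 VA=0xE8641200792 (r,kernel):
  lvl0: tbl 0x14, slot 29 ⇒ 0x23007 (P1/RW1/US1/PS0)
  lvl1: tbl 0x23, slot 25 ⇒ 0x27007 (P1/RW1/US1/PS0)
  lvl2: tbl 0x27, slot 9 ⇒ 0x28007 (P1/RW1/US1/PS0)
  lvl3: tbl 0x28, slot 0 ⇒ 0x2A007 (P1/RW1/US1/PS0)
  ⇒ phys 0x2A792  [4 reads]
#3 VA=0xF03C32140D6 (r,user):
  lvl0: tbl 0x14, slot 30 ⇒ 0x2C007 (P1/RW1/US1/PS0)
  lvl1: tbl 0x2C, slot 15 ⇒ 0x2F007 (P1/RW1/US1/PS0)
  lvl2: tbl 0x2F, slot 25 ⇒ 0x33007 (P1/RW1/US1/PS0)
  lvl3: tbl 0x33, slot 20 ⇒ 0x35007 (P1/RW1/US1/PS0)
  ⇒ phys 0x350D6  [4 reads]

Entries read for #0: 4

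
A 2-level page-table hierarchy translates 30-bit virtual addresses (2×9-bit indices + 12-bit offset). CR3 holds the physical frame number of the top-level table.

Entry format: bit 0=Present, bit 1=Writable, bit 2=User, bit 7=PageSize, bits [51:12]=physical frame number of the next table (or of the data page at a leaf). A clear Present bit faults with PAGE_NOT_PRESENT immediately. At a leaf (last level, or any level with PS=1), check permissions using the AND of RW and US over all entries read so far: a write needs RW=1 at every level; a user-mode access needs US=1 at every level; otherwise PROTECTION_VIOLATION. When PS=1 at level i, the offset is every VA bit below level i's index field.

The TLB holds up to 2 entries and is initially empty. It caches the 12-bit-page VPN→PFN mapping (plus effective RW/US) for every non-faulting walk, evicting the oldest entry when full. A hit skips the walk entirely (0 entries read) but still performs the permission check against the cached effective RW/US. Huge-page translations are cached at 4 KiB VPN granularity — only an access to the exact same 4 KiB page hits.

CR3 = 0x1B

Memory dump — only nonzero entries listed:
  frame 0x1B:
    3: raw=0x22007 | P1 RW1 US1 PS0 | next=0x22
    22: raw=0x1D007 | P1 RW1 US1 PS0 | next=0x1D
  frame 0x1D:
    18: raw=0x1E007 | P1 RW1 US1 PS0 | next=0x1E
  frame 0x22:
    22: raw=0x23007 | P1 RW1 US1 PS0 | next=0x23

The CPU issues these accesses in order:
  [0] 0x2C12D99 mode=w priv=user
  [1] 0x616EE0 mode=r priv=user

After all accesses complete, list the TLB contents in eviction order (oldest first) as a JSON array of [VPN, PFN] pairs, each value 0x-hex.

Walk each access:
#0 VA=0x2C12D99 (w,user):
  L0 @0x1B[22] → 0x1D007  P=1,RW=1,US=1,PS=0
  L1 @0x1D[18] → 0x1E007  P=1,RW=1,US=1,PS=0
  ⇒ phys 0x1ED99  [2 reads]
#1 VA=0x616EE0 (r,user):
  L0 @0x1B[3] → 0x22007  P=1,RW=1,US=1,PS=0
  L1 @0x22[22] → 0x23007  P=1,RW=1,US=1,PS=0
  ⇒ phys 0x23EE0  [2 reads]

TLB: [["0x2C12", "0x1E"], ["0x616", "0x23"]]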